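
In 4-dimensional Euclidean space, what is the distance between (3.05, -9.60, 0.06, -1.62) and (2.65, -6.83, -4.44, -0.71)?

√(Σ(x_i - y_i)²) = √((3.05 - 2.65)² + (-9.6 - (-6.83))² + (0.06 - (-4.44))² + (-1.62 - (-0.71))²)
= √(0.4² + (-2.77)² + 4.5² + (-0.91)²) = √(0.16 + 7.6729 + 20.25 + 0.8281) = √28.911 ≈ 5.3769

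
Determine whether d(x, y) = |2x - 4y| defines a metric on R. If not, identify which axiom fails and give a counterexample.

No. d fails symmetry: d(6, 4) = |2·6 - 4·4| = |-4| = 4, but d(4, 6) = |2·4 - 4·6| = |-16| = 16. Since 4 ≠ 16, d(x,y) ≠ d(y,x) in general.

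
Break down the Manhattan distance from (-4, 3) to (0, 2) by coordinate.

Σ|x_i - y_i| = |-4 - 0| + |3 - 2| = 4 + 1 = 5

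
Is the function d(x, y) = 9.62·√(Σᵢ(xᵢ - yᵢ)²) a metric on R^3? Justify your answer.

Yes. The L2 (Euclidean) norm induces a metric on R^3, and multiplying a metric by a positive constant 9.62 > 0 preserves all four axioms: non-negativity (9.62·||x-y|| ≥ 0), identity (9.62·||x-y|| = 0 ⟺ ||x-y|| = 0 ⟺ x = y), symmetry (||x-y|| = ||y-x||), and the triangle inequality (9.62·||x-z|| ≤ 9.62·||x-y|| + 9.62·||y-z||). So d is a metric.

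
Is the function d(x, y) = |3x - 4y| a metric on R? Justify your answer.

No. d fails symmetry: d(2, 1) = |3·2 - 4·1| = |2| = 2, but d(1, 2) = |3·1 - 4·2| = |-5| = 5. Since 2 ≠ 5, d(x,y) ≠ d(y,x) in general.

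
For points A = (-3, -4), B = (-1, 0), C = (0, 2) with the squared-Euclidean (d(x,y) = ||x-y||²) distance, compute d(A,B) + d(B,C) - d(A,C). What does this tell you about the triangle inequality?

d(A,B) = 2² + 4² = 20, d(B,C) = 1² + 2² = 5, d(A,C) = 3² + 6² = 45.
d(A,B) + d(B,C) - d(A,C) = 20 + 5 - 45 = 25 - 45 = -20. This is < 0, so the triangle inequality FAILS for these points (squared-Euclidean is not a metric).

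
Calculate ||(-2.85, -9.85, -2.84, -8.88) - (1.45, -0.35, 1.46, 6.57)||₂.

√(Σ(x_i - y_i)²) = √((-2.85 - 1.45)² + (-9.85 - (-0.35))² + (-2.84 - 1.46)² + (-8.88 - 6.57)²)
= √((-4.3)² + (-9.5)² + (-4.3)² + (-15.45)²) = √(18.49 + 90.25 + 18.49 + 238.7025) = √365.9325 ≈ 19.1294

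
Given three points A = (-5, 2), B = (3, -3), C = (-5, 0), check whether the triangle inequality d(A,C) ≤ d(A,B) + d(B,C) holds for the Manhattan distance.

d(A,B) = 8 + 5 = 13, d(B,C) = 8 + 3 = 11, d(A,C) = 0 + 2 = 2.
d(A,C) = 2 ≤ 13 + 11 = 24. Triangle inequality is satisfied.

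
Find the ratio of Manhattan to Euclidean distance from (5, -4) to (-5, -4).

L1 = |5 - (-5)| + |-4 - (-4)| = 10 + 0 = 10
L2 = √(10² + 0²) = √100 = 10
L1 ≥ L2 always (equality iff movement is along one axis); L1 = L2 here (movement is along a single axis).
Ratio L1/L2 = 10/10 = 1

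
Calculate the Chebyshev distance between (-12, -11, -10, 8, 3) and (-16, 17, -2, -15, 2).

max(|x_i - y_i|) = max(|-12 - (-16)|, |-11 - 17|, |-10 - (-2)|, |8 - (-15)|, |3 - 2|) = max(4, 28, 8, 23, 1) = 28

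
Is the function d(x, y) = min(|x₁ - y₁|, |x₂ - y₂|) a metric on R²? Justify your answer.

No. d fails identity of indiscernibles: take x = (5, 0) and y = (5, 3). Then d(x,y) = min(|5 - 5|, |0 - 3|) = min(0, 3) = 0, yet x ≠ y.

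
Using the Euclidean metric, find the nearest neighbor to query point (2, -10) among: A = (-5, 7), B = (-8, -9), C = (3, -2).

Distances: d(A) ≈ 18.3848, d(B) ≈ 10.0499, d(C) ≈ 8.0623. Nearest: C = (3, -2) with distance 8.0623.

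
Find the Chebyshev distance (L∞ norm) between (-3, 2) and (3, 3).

max(|x_i - y_i|) = max(|-3 - 3|, |2 - 3|) = max(6, 1) = 6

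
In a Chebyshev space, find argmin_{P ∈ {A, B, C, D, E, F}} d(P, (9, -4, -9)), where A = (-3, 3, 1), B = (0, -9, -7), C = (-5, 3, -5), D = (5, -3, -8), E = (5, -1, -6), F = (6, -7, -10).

Distances: d(A) = 12, d(B) = 9, d(C) = 14, d(D) = 4, d(E) = 4, d(F) = 3. Nearest: F = (6, -7, -10) with distance 3.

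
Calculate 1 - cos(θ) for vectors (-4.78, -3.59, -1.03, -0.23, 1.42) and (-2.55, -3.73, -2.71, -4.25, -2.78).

With u = (-4.78, -3.59, -1.03, -0.23, 1.42), v = (-2.55, -3.73, -2.71, -4.25, -2.78):
u·v = (-4.78)·(-2.55) + (-3.59)·(-3.73) + (-1.03)·(-2.71) + (-0.23)·(-4.25) + 1.42·(-2.78) = 12.189 + 13.3907 + 2.7913 + 0.9775 + (-3.9476) = 25.4009.
|u| = √((-4.78)² + (-3.59)² + (-1.03)² + (-0.23)² + 1.42²) = √(22.8484 + 12.8881 + 1.0609 + 0.0529 + 2.0164) = √38.8667, |v| = √((-2.55)² + (-3.73)² + (-2.71)² + (-4.25)² + (-2.78)²) = √(6.5025 + 13.9129 + 7.3441 + 18.0625 + 7.7284) = √53.5504.
cos θ = (u·v)/(|u||v|) = 25.4009/(√38.8667·√53.5504) ≈ 0.5568
Cosine distance = 1 - cos θ ≈ 1 - 0.5568 = 0.4432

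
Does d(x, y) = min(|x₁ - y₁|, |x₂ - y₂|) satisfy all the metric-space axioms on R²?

No. d fails identity of indiscernibles: take x = (5, 0) and y = (5, 8). Then d(x,y) = min(|5 - 5|, |0 - 8|) = min(0, 8) = 0, yet x ≠ y.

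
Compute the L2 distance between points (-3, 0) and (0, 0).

(Σ|x_i - y_i|^2)^(1/2) = (|-3 - 0|^2 + |0 - 0|^2)^(1/2)
= (3^2 + 0^2)^(1/2) = (9 + 0)^(1/2) = (9)^(1/2) = 3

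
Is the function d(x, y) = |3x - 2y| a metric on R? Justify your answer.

No. d fails symmetry: d(4, 2) = |3·4 - 2·2| = |8| = 8, but d(2, 4) = |3·2 - 2·4| = |-2| = 2. Since 8 ≠ 2, d(x,y) ≠ d(y,x) in general.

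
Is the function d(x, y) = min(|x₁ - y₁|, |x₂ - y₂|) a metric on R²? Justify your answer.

No. d fails identity of indiscernibles: take x = (-5, 0) and y = (-5, 2). Then d(x,y) = min(|-5 - (-5)|, |0 - 2|) = min(0, 2) = 0, yet x ≠ y.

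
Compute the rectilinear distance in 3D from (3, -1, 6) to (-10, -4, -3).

Σ|x_i - y_i| = |3 - (-10)| + |-1 - (-4)| + |6 - (-3)| = 13 + 3 + 9 = 25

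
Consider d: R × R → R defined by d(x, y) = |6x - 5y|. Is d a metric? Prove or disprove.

No. d fails symmetry: d(8, 3) = |6·8 - 5·3| = |33| = 33, but d(3, 8) = |6·3 - 5·8| = |-22| = 22. Since 33 ≠ 22, d(x,y) ≠ d(y,x) in general.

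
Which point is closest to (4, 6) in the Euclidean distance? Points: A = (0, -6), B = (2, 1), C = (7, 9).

Distances: d(A) ≈ 12.6491, d(B) ≈ 5.3852, d(C) ≈ 4.2426. Nearest: C = (7, 9) with distance 4.2426.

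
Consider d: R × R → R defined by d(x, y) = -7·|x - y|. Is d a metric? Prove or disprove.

No. With c = -7 < 0, d fails non-negativity: d(2, 5) = -7·|2 - 5| = -7·3 = -21 < 0.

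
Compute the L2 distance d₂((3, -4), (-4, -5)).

√(Σ(x_i - y_i)²) = √((3 - (-4))² + (-4 - (-5))²)
= √(7² + 1²) = √(49 + 1) = √50 ≈ 7.0711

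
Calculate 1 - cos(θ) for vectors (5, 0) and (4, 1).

With u = (5, 0), v = (4, 1):
u·v = 5·4 + 0·1 = 20 + 0 = 20.
|u| = √(5² + 0²) = √25, |v| = √(4² + 1²) = √17, so |u||v| = √(25·17) = √425.
cos θ = (u·v)/(|u||v|) = 20/√425 ≈ 0.9701
Cosine distance = 1 - cos θ ≈ 1 - 0.9701 = 0.0299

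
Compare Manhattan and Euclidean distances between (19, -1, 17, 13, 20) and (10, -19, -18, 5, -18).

L1 = |19 - 10| + |-1 - (-19)| + |17 - (-18)| + |13 - 5| + |20 - (-18)| = 9 + 18 + 35 + 8 + 38 = 108
L2 = √(9² + 18² + 35² + 8² + 38²) = √3138 ≈ 56.0179
L1 ≥ L2 always (equality iff movement is along one axis); L1 > L2 here.
Ratio L1/L2 = 108/√3138 ≈ 1.928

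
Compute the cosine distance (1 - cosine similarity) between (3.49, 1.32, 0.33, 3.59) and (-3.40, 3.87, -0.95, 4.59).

With u = (3.49, 1.32, 0.33, 3.59), v = (-3.40, 3.87, -0.95, 4.59):
u·v = 3.49·(-3.4) + 1.32·3.87 + 0.33·(-0.95) + 3.59·4.59 = (-11.866) + 5.1084 + (-0.3135) + 16.4781 = 9.407.
|u| = √(3.49² + 1.32² + 0.33² + 3.59²) = √(12.1801 + 1.7424 + 0.1089 + 12.8881) = √26.9195, |v| = √((-3.4)² + 3.87² + (-0.95)² + 4.59²) = √(11.56 + 14.9769 + 0.9025 + 21.0681) = √48.5075.
cos θ = (u·v)/(|u||v|) = 9.407/(√26.9195·√48.5075) ≈ 0.2603
Cosine distance = 1 - cos θ ≈ 1 - 0.2603 = 0.7397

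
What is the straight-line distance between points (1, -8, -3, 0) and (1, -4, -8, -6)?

√(Σ(x_i - y_i)²) = √((1 - 1)² + (-8 - (-4))² + (-3 - (-8))² + (0 - (-6))²)
= √(0² + (-4)² + 5² + 6²) = √(0 + 16 + 25 + 36) = √77 ≈ 8.775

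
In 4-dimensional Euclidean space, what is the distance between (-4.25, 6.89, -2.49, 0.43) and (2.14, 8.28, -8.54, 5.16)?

√(Σ(x_i - y_i)²) = √((-4.25 - 2.14)² + (6.89 - 8.28)² + (-2.49 - (-8.54))² + (0.43 - 5.16)²)
= √((-6.39)² + (-1.39)² + 6.05² + (-4.73)²) = √(40.8321 + 1.9321 + 36.6025 + 22.3729) = √101.7396 ≈ 10.0866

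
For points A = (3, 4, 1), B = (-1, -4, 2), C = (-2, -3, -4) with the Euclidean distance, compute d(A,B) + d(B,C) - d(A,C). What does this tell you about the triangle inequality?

d(A,B) = √(4² + 8² + 1²) = √81 = 9, d(B,C) = √(1² + 1² + 6²) = √38 ≈ 6.1644, d(A,C) = √(5² + 7² + 5²) = √99 ≈ 9.9499.
d(A,B) + d(B,C) - d(A,C) = 9 + 6.1644 - 9.9499 = 15.1644 - 9.9499 = 5.2145 (to 4 decimal places). This is ≥ 0, so the triangle inequality holds for these points.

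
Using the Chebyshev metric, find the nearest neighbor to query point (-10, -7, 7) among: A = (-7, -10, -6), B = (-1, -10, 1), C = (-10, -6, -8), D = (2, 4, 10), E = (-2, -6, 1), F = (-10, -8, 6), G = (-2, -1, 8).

Distances: d(A) = 13, d(B) = 9, d(C) = 15, d(D) = 12, d(E) = 8, d(F) = 1, d(G) = 8. Nearest: F = (-10, -8, 6) with distance 1.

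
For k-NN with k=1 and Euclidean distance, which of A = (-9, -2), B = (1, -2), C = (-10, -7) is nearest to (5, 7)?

Distances: d(A) ≈ 16.6433, d(B) ≈ 9.8489, d(C) ≈ 20.5183. Nearest: B = (1, -2) with distance 9.8489.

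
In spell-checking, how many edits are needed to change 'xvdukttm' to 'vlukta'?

Let D[i][j] be the edit distance between the first i characters of 'xvdukttm' and the first j characters of 'vlukta', with D[i][0] = i, D[0][j] = j, and D[i][j] = D[i-1][j-1] if the characters match, else 1 + min(D[i-1][j], D[i][j-1], D[i-1][j-1]). Filling the table (rows: prefixes of 'xvdukttm', columns: prefixes of 'vlukta'):
     ε  v  l  u  k  t  a
  ε  0  1  2  3  4  5  6
  x  1  1  2  3  4  5  6
  v  2  1  2  3  4  5  6
  d  3  2  2  3  4  5  6
  u  4  3  3  2  3  4  5
  k  5  4  4  3  2  3  4
  t  6  5  5  4  3  2  3
  t  7  6  6  5  4  3  3
  m  8  7  7  6  5  4  4
The bottom-right entry gives D[8][6] = 4, so no sequence of fewer than 4 edits works. Backtracking through the table gives one optimal edit sequence (4 edits):
  xvdukttm → vdukttm (del x @1)
  vdukttm → vlukttm (sub d→l @2)
  vlukttm → vluktm (del t @5)
  vluktm → vlukta (sub m→a @6)
Edit distance = 4.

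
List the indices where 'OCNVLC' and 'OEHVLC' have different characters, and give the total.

Differing positions: 2, 3. Hamming distance = 2.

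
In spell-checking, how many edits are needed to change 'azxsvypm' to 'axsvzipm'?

Let D[i][j] be the edit distance between the first i characters of 'azxsvypm' and the first j characters of 'axsvzipm', with D[i][0] = i, D[0][j] = j, and D[i][j] = D[i-1][j-1] if the characters match, else 1 + min(D[i-1][j], D[i][j-1], D[i-1][j-1]). Filling the table (rows: prefixes of 'azxsvypm', columns: prefixes of 'axsvzipm'):
     ε  a  x  s  v  z  i  p  m
  ε  0  1  2  3  4  5  6  7  8
  a  1  0  1  2  3  4  5  6  7
  z  2  1  1  2  3  3  4  5  6
  x  3  2  1  2  3  4  4  5  6
  s  4  3  2  1  2  3  4  5  6
  v  5  4  3  2  1  2  3  4  5
  y  6  5  4  3  2  2  3  4  5
  p  7  6  5  4  3  3  3  3  4
  m  8  7  6  5  4  4  4  4  3
The bottom-right entry gives D[8][8] = 3, so no sequence of fewer than 3 edits works. Backtracking through the table gives one optimal edit sequence (3 edits):
  azxsvypm → axsvypm (del z @2)
  axsvypm → axsvzypm (ins z @5)
  axsvzypm → axsvzipm (sub y→i @6)
Edit distance = 3.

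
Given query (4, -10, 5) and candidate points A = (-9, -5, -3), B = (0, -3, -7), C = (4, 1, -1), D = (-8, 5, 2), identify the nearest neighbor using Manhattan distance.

Distances: d(A) = 26, d(B) = 23, d(C) = 17, d(D) = 30. Nearest: C = (4, 1, -1) with distance 17.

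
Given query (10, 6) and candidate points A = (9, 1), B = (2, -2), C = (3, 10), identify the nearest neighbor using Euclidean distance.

Distances: d(A) ≈ 5.099, d(B) ≈ 11.3137, d(C) ≈ 8.0623. Nearest: A = (9, 1) with distance 5.099.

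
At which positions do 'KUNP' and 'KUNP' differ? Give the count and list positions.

Differing positions: none. Hamming distance = 0.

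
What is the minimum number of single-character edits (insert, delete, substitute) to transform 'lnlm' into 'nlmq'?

Let D[i][j] be the edit distance between the first i characters of 'lnlm' and the first j characters of 'nlmq', with D[i][0] = i, D[0][j] = j, and D[i][j] = D[i-1][j-1] if the characters match, else 1 + min(D[i-1][j], D[i][j-1], D[i-1][j-1]). Filling the table (rows: prefixes of 'lnlm', columns: prefixes of 'nlmq'):
     ε  n  l  m  q
  ε  0  1  2  3  4
  l  1  1  1  2  3
  n  2  1  2  2  3
  l  3  2  1  2  3
  m  4  3  2  1  2
The bottom-right entry gives D[4][4] = 2, so no sequence of fewer than 2 edits works. Backtracking through the table gives one optimal edit sequence (2 edits):
  lnlm → nlm (del l @1)
  nlm → nlmq (ins q @4)
Edit distance = 2.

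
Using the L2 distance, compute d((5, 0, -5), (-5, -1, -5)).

(Σ|x_i - y_i|^2)^(1/2) = (|5 - (-5)|^2 + |0 - (-1)|^2 + |-5 - (-5)|^2)^(1/2)
= (10^2 + 1^2 + 0^2)^(1/2) = (100 + 1 + 0)^(1/2) = (101)^(1/2) ≈ 10.0499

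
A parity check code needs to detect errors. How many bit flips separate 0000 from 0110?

Differing positions: 2, 3. Hamming distance = 2.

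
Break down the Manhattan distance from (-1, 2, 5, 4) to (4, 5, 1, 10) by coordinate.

Σ|x_i - y_i| = |-1 - 4| + |2 - 5| + |5 - 1| + |4 - 10| = 5 + 3 + 4 + 6 = 18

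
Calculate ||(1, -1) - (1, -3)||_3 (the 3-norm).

(Σ|x_i - y_i|^3)^(1/3) = (|1 - 1|^3 + |-1 - (-3)|^3)^(1/3)
= (0^3 + 2^3)^(1/3) = (0 + 8)^(1/3) = (8)^(1/3) = 2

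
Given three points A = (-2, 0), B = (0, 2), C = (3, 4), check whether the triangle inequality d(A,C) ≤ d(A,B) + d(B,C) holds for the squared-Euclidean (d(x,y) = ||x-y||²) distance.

d(A,B) = 2² + 2² = 8, d(B,C) = 3² + 2² = 13, d(A,C) = 5² + 4² = 41.
d(A,C) = 41 > 8 + 13 = 21. Triangle inequality is VIOLATED. (Squared-Euclidean is not a metric — this is a counterexample.)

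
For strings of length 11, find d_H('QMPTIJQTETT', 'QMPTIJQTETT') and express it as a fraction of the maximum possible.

Differing positions: none. Hamming distance = 0. The maximum possible Hamming distance for length-11 strings is 11, so d_H/11 = 0/11 = 0.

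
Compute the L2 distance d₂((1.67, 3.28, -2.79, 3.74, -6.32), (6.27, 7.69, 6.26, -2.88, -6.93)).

√(Σ(x_i - y_i)²) = √((1.67 - 6.27)² + (3.28 - 7.69)² + (-2.79 - 6.26)² + (3.74 - (-2.88))² + (-6.32 - (-6.93))²)
= √((-4.6)² + (-4.41)² + (-9.05)² + 6.62² + 0.61²) = √(21.16 + 19.4481 + 81.9025 + 43.8244 + 0.3721) = √166.7071 ≈ 12.9115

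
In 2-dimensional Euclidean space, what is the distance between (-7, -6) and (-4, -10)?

√(Σ(x_i - y_i)²) = √((-7 - (-4))² + (-6 - (-10))²)
= √((-3)² + 4²) = √(9 + 16) = √25 = 5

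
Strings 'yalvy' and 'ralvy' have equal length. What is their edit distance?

Let D[i][j] be the edit distance between the first i characters of 'yalvy' and the first j characters of 'ralvy', with D[i][0] = i, D[0][j] = j, and D[i][j] = D[i-1][j-1] if the characters match, else 1 + min(D[i-1][j], D[i][j-1], D[i-1][j-1]). Filling the table (rows: prefixes of 'yalvy', columns: prefixes of 'ralvy'):
     ε  r  a  l  v  y
  ε  0  1  2  3  4  5
  y  1  1  2  3  4  4
  a  2  2  1  2  3  4
  l  3  3  2  1  2  3
  v  4  4  3  2  1  2
  y  5  5  4  3  2  1
The bottom-right entry gives D[5][5] = 1, so no sequence of fewer than 1 edit works. Backtracking through the table gives one optimal edit sequence (1 edit):
  yalvy → ralvy (sub y→r @1)
Edit distance = 1.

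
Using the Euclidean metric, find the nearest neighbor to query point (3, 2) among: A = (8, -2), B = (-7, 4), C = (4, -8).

Distances: d(A) ≈ 6.4031, d(B) ≈ 10.198, d(C) ≈ 10.0499. Nearest: A = (8, -2) with distance 6.4031.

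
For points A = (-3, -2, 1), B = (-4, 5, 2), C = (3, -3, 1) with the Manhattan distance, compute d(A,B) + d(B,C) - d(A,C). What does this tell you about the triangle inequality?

d(A,B) = 1 + 7 + 1 = 9, d(B,C) = 7 + 8 + 1 = 16, d(A,C) = 6 + 1 + 0 = 7.
d(A,B) + d(B,C) - d(A,C) = 9 + 16 - 7 = 25 - 7 = 18. This is ≥ 0, so the triangle inequality holds for these points.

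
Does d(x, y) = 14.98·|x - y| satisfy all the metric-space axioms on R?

Yes. Since |x - y| is a metric on R and 14.98 > 0, the positive scalar multiple 14.98·|x - y| is also a metric: scaling by a positive constant preserves non-negativity, identity (d=0 ⟺ |x-y|=0 ⟺ x=y), symmetry, and the triangle inequality.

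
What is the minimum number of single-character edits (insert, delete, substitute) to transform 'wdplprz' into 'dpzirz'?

Let D[i][j] be the edit distance between the first i characters of 'wdplprz' and the first j characters of 'dpzirz', with D[i][0] = i, D[0][j] = j, and D[i][j] = D[i-1][j-1] if the characters match, else 1 + min(D[i-1][j], D[i][j-1], D[i-1][j-1]). Filling the table (rows: prefixes of 'wdplprz', columns: prefixes of 'dpzirz'):
     ε  d  p  z  i  r  z
  ε  0  1  2  3  4  5  6
  w  1  1  2  3  4  5  6
  d  2  1  2  3  4  5  6
  p  3  2  1  2  3  4  5
  l  4  3  2  2  3  4  5
  p  5  4  3  3  3  4  5
  r  6  5  4  4  4  3  4
  z  7  6  5  4  5  4  3
The bottom-right entry gives D[7][6] = 3, so no sequence of fewer than 3 edits works. Backtracking through the table gives one optimal edit sequence (3 edits):
  wdplprz → dplprz (del w @1)
  dplprz → dpzprz (sub l→z @3)
  dpzprz → dpzirz (sub p→i @4)
Edit distance = 3.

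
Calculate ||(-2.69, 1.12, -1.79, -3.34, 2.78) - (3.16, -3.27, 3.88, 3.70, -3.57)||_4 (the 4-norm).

(Σ|x_i - y_i|^4)^(1/4) = (|-2.69 - 3.16|^4 + |1.12 - (-3.27)|^4 + |-1.79 - 3.88|^4 + |-3.34 - 3.7|^4 + |2.78 - (-3.57)|^4)^(1/4)
= (5.85^4 + 4.39^4 + 5.67^4 + 7.04^4 + 6.35^4)^(1/4) ≈ (1171.1795 + 371.4138 + 1033.5518 + 2456.3522 + 1625.904)^(1/4) = (6658.4013)^(1/4) ≈ 9.0332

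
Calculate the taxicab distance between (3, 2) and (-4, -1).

Σ|x_i - y_i| = |3 - (-4)| + |2 - (-1)| = 7 + 3 = 10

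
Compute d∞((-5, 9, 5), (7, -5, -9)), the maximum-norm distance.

max(|x_i - y_i|) = max(|-5 - 7|, |9 - (-5)|, |5 - (-9)|) = max(12, 14, 14) = 14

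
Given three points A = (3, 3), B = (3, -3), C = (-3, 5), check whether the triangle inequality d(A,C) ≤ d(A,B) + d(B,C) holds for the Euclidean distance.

d(A,B) = √(0² + 6²) = √36 = 6, d(B,C) = √(6² + 8²) = √100 = 10, d(A,C) = √(6² + 2²) = √40 ≈ 6.3246.
d(A,C) ≈ 6.3246 ≤ 6 + 10 = 16. Triangle inequality is satisfied.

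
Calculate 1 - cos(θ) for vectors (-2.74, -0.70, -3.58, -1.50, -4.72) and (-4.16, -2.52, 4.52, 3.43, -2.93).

With u = (-2.74, -0.70, -3.58, -1.50, -4.72), v = (-4.16, -2.52, 4.52, 3.43, -2.93):
u·v = (-2.74)·(-4.16) + (-0.7)·(-2.52) + (-3.58)·4.52 + (-1.5)·3.43 + (-4.72)·(-2.93) = 11.3984 + 1.764 + (-16.1816) + (-5.145) + 13.8296 = 5.6654.
|u| = √((-2.74)² + (-0.7)² + (-3.58)² + (-1.5)² + (-4.72)²) = √(7.5076 + 0.49 + 12.8164 + 2.25 + 22.2784) = √45.3424, |v| = √((-4.16)² + (-2.52)² + 4.52² + 3.43² + (-2.93)²) = √(17.3056 + 6.3504 + 20.4304 + 11.7649 + 8.5849) = √64.4362.
cos θ = (u·v)/(|u||v|) = 5.6654/(√45.3424·√64.4362) ≈ 0.1048
Cosine distance = 1 - cos θ ≈ 1 - 0.1048 = 0.8952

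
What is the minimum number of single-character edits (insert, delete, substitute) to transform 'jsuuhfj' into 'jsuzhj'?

Let D[i][j] be the edit distance between the first i characters of 'jsuuhfj' and the first j characters of 'jsuzhj', with D[i][0] = i, D[0][j] = j, and D[i][j] = D[i-1][j-1] if the characters match, else 1 + min(D[i-1][j], D[i][j-1], D[i-1][j-1]). Filling the table (rows: prefixes of 'jsuuhfj', columns: prefixes of 'jsuzhj'):
     ε  j  s  u  z  h  j
  ε  0  1  2  3  4  5  6
  j  1  0  1  2  3  4  5
  s  2  1  0  1  2  3  4
  u  3  2  1  0  1  2  3
  u  4  3  2  1  1  2  3
  h  5  4  3  2  2  1  2
  f  6  5  4  3  3  2  2
  j  7  6  5  4  4  3  2
The bottom-right entry gives D[7][6] = 2, so no sequence of fewer than 2 edits works. Backtracking through the table gives one optimal edit sequence (2 edits):
  jsuuhfj → jsuzhfj (sub u→z @4)
  jsuzhfj → jsuzhj (del f @6)
Edit distance = 2.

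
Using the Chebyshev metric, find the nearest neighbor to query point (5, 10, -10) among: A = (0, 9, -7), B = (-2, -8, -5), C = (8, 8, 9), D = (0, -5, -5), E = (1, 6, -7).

Distances: d(A) = 5, d(B) = 18, d(C) = 19, d(D) = 15, d(E) = 4. Nearest: E = (1, 6, -7) with distance 4.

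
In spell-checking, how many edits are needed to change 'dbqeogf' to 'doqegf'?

Let D[i][j] be the edit distance between the first i characters of 'dbqeogf' and the first j characters of 'doqegf', with D[i][0] = i, D[0][j] = j, and D[i][j] = D[i-1][j-1] if the characters match, else 1 + min(D[i-1][j], D[i][j-1], D[i-1][j-1]). Filling the table (rows: prefixes of 'dbqeogf', columns: prefixes of 'doqegf'):
     ε  d  o  q  e  g  f
  ε  0  1  2  3  4  5  6
  d  1  0  1  2  3  4  5
  b  2  1  1  2  3  4  5
  q  3  2  2  1  2  3  4
  e  4  3  3  2  1  2  3
  o  5  4  3  3  2  2  3
  g  6  5  4  4  3  2  3
  f  7  6  5  5  4  3  2
The bottom-right entry gives D[7][6] = 2, so no sequence of fewer than 2 edits works. Backtracking through the table gives one optimal edit sequence (2 edits):
  dbqeogf → doqeogf (sub b→o @2)
  doqeogf → doqegf (del o @5)
Edit distance = 2.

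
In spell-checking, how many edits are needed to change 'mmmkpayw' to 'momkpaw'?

Let D[i][j] be the edit distance between the first i characters of 'mmmkpayw' and the first j characters of 'momkpaw', with D[i][0] = i, D[0][j] = j, and D[i][j] = D[i-1][j-1] if the characters match, else 1 + min(D[i-1][j], D[i][j-1], D[i-1][j-1]). Filling the table (rows: prefixes of 'mmmkpayw', columns: prefixes of 'momkpaw'):
     ε  m  o  m  k  p  a  w
  ε  0  1  2  3  4  5  6  7
  m  1  0  1  2  3  4  5  6
  m  2  1  1  1  2  3  4  5
  m  3  2  2  1  2  3  4  5
  k  4  3  3  2  1  2  3  4
  p  5  4  4  3  2  1  2  3
  a  6  5  5  4  3  2  1  2
  y  7  6  6  5  4  3  2  2
  w  8  7  7  6  5  4  3  2
The bottom-right entry gives D[8][7] = 2, so no sequence of fewer than 2 edits works. Backtracking through the table gives one optimal edit sequence (2 edits):
  mmmkpayw → momkpayw (sub m→o @2)
  momkpayw → momkpaw (del y @7)
Edit distance = 2.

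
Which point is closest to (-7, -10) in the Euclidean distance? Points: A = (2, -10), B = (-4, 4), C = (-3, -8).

Distances: d(A) = 9, d(B) ≈ 14.3178, d(C) ≈ 4.4721. Nearest: C = (-3, -8) with distance 4.4721.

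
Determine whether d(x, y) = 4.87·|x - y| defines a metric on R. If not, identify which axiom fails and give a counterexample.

Yes. Since |x - y| is a metric on R and 4.87 > 0, the positive scalar multiple 4.87·|x - y| is also a metric: scaling by a positive constant preserves non-negativity, identity (d=0 ⟺ |x-y|=0 ⟺ x=y), symmetry, and the triangle inequality.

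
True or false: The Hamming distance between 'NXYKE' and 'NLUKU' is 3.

Differing positions: 2, 3, 5. Hamming distance = 3, so the claim is true.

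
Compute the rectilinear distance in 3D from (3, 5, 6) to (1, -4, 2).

Σ|x_i - y_i| = |3 - 1| + |5 - (-4)| + |6 - 2| = 2 + 9 + 4 = 15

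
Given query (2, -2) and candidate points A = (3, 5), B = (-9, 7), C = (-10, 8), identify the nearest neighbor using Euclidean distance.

Distances: d(A) ≈ 7.0711, d(B) ≈ 14.2127, d(C) ≈ 15.6205. Nearest: A = (3, 5) with distance 7.0711.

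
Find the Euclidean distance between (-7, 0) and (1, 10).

√(Σ(x_i - y_i)²) = √((-7 - 1)² + (0 - 10)²)
= √((-8)² + (-10)²) = √(64 + 100) = √164 ≈ 12.8062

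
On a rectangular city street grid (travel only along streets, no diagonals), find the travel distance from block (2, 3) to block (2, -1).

Σ|x_i - y_i| = |2 - 2| + |3 - (-1)| = 0 + 4 = 4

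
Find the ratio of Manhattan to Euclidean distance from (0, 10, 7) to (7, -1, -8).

L1 = |0 - 7| + |10 - (-1)| + |7 - (-8)| = 7 + 11 + 15 = 33
L2 = √(7² + 11² + 15²) = √395 ≈ 19.8746
L1 ≥ L2 always (equality iff movement is along one axis); L1 > L2 here.
Ratio L1/L2 = 33/√395 ≈ 1.6604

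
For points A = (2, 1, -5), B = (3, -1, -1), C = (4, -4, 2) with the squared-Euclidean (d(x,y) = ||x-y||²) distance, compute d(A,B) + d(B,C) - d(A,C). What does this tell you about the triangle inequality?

d(A,B) = 1² + 2² + 4² = 21, d(B,C) = 1² + 3² + 3² = 19, d(A,C) = 2² + 5² + 7² = 78.
d(A,B) + d(B,C) - d(A,C) = 21 + 19 - 78 = 40 - 78 = -38. This is < 0, so the triangle inequality FAILS for these points (squared-Euclidean is not a metric).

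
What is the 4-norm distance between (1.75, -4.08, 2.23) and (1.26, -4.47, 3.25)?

(Σ|x_i - y_i|^4)^(1/4) = (|1.75 - 1.26|^4 + |-4.08 - (-4.47)|^4 + |2.23 - 3.25|^4)^(1/4)
= (0.49^4 + 0.39^4 + 1.02^4)^(1/4) ≈ (0.0576 + 0.0231 + 1.0824)^(1/4) = (1.1631)^(1/4) ≈ 1.0385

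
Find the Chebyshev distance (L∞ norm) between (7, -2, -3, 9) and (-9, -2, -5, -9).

max(|x_i - y_i|) = max(|7 - (-9)|, |-2 - (-2)|, |-3 - (-5)|, |9 - (-9)|) = max(16, 0, 2, 18) = 18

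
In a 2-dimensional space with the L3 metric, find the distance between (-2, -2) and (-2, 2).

(Σ|x_i - y_i|^3)^(1/3) = (|-2 - (-2)|^3 + |-2 - 2|^3)^(1/3)
= (0^3 + 4^3)^(1/3) = (0 + 64)^(1/3) = (64)^(1/3) = 4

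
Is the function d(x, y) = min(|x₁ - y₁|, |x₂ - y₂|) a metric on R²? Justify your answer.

No. d fails identity of indiscernibles: take x = (-3, 0) and y = (-3, 6). Then d(x,y) = min(|-3 - (-3)|, |0 - 6|) = min(0, 6) = 0, yet x ≠ y.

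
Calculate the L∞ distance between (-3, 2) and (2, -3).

max(|x_i - y_i|) = max(|-3 - 2|, |2 - (-3)|) = max(5, 5) = 5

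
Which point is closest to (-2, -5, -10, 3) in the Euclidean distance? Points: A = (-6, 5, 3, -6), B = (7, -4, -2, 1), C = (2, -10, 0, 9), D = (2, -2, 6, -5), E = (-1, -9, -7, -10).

Distances: d(A) ≈ 19.1311, d(B) ≈ 12.2474, d(C) ≈ 13.3041, d(D) ≈ 18.5742, d(E) ≈ 13.9642. Nearest: B = (7, -4, -2, 1) with distance 12.2474.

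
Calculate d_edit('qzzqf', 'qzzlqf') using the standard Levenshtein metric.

Let D[i][j] be the edit distance between the first i characters of 'qzzqf' and the first j characters of 'qzzlqf', with D[i][0] = i, D[0][j] = j, and D[i][j] = D[i-1][j-1] if the characters match, else 1 + min(D[i-1][j], D[i][j-1], D[i-1][j-1]). Filling the table (rows: prefixes of 'qzzqf', columns: prefixes of 'qzzlqf'):
     ε  q  z  z  l  q  f
  ε  0  1  2  3  4  5  6
  q  1  0  1  2  3  4  5
  z  2  1  0  1  2  3  4
  z  3  2  1  0  1  2  3
  q  4  3  2  1  1  1  2
  f  5  4  3  2  2  2  1
The bottom-right entry gives D[5][6] = 1, so no sequence of fewer than 1 edit works. Backtracking through the table gives one optimal edit sequence (1 edit):
  qzzqf → qzzlqf (ins l @4)
Edit distance = 1.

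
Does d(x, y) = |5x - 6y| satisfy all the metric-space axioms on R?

No. d fails symmetry: d(7, 6) = |5·7 - 6·6| = |-1| = 1, but d(6, 7) = |5·6 - 6·7| = |-12| = 12. Since 1 ≠ 12, d(x,y) ≠ d(y,x) in general.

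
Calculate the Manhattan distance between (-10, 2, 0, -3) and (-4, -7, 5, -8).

Σ|x_i - y_i| = |-10 - (-4)| + |2 - (-7)| + |0 - 5| + |-3 - (-8)| = 6 + 9 + 5 + 5 = 25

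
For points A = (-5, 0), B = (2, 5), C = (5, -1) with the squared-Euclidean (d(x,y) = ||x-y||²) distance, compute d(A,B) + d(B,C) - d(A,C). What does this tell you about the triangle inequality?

d(A,B) = 7² + 5² = 74, d(B,C) = 3² + 6² = 45, d(A,C) = 10² + 1² = 101.
d(A,B) + d(B,C) - d(A,C) = 74 + 45 - 101 = 119 - 101 = 18. This is ≥ 0, so the triangle inequality holds for these points.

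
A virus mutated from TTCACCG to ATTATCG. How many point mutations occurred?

Differing positions: 1, 3, 5. Hamming distance = 3.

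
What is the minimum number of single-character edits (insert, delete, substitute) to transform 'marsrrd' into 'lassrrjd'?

Let D[i][j] be the edit distance between the first i characters of 'marsrrd' and the first j characters of 'lassrrjd', with D[i][0] = i, D[0][j] = j, and D[i][j] = D[i-1][j-1] if the characters match, else 1 + min(D[i-1][j], D[i][j-1], D[i-1][j-1]). Filling the table (rows: prefixes of 'marsrrd', columns: prefixes of 'lassrrjd'):
     ε  l  a  s  s  r  r  j  d
  ε  0  1  2  3  4  5  6  7  8
  m  1  1  2  3  4  5  6  7  8
  a  2  2  1  2  3  4  5  6  7
  r  3  3  2  2  3  3  4  5  6
  s  4  4  3  2  2  3  4  5  6
  r  5  5  4  3  3  2  3  4  5
  r  6  6  5  4  4  3  2  3  4
  d  7  7  6  5  5  4  3  3  3
The bottom-right entry gives D[7][8] = 3, so no sequence of fewer than 3 edits works. Backtracking through the table gives one optimal edit sequence (3 edits):
  marsrrd → larsrrd (sub m→l @1)
  larsrrd → lassrrd (sub r→s @3)
  lassrrd → lassrrjd (ins j @7)
Edit distance = 3.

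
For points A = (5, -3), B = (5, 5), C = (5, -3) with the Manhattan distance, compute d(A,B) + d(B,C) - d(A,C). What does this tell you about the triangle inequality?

d(A,B) = 0 + 8 = 8, d(B,C) = 0 + 8 = 8, d(A,C) = 0 + 0 = 0.
d(A,B) + d(B,C) - d(A,C) = 8 + 8 - 0 = 16 - 0 = 16. This is ≥ 0, so the triangle inequality holds for these points.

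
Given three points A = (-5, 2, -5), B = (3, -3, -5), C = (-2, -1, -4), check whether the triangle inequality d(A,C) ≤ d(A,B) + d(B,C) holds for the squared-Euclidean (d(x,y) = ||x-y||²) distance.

d(A,B) = 8² + 5² + 0² = 89, d(B,C) = 5² + 2² + 1² = 30, d(A,C) = 3² + 3² + 1² = 19.
d(A,C) = 19 ≤ 89 + 30 = 119. Triangle inequality is satisfied.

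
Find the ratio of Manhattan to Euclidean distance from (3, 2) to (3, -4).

L1 = |3 - 3| + |2 - (-4)| = 0 + 6 = 6
L2 = √(0² + 6²) = √36 = 6
L1 ≥ L2 always (equality iff movement is along one axis); L1 = L2 here (movement is along a single axis).
Ratio L1/L2 = 6/6 = 1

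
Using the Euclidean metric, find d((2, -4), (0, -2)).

√(Σ(x_i - y_i)²) = √((2 - 0)² + (-4 - (-2))²)
= √(2² + (-2)²) = √(4 + 4) = √8 ≈ 2.8284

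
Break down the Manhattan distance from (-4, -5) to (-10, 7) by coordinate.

Σ|x_i - y_i| = |-4 - (-10)| + |-5 - 7| = 6 + 12 = 18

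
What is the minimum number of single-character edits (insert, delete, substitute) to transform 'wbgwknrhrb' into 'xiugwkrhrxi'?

Let D[i][j] be the edit distance between the first i characters of 'wbgwknrhrb' and the first j characters of 'xiugwkrhrxi', with D[i][0] = i, D[0][j] = j, and D[i][j] = D[i-1][j-1] if the characters match, else 1 + min(D[i-1][j], D[i][j-1], D[i-1][j-1]). Filling the table (rows: prefixes of 'wbgwknrhrb', columns: prefixes of 'xiugwkrhrxi'):
     ε  x  i  u  g  w  k  r  h  r  x  i
  ε  0  1  2  3  4  5  6  7  8  9 10 11
  w  1  1  2  3  4  4  5  6  7  8  9 10
  b  2  2  2  3  4  5  5  6  7  8  9 10
  g  3  3  3  3  3  4  5  6  7  8  9 10
  w  4  4  4  4  4  3  4  5  6  7  8  9
  k  5  5  5  5  5  4  3  4  5  6  7  8
  n  6  6  6  6  6  5  4  4  5  6  7  8
  r  7  7  7  7  7  6  5  4  5  5  6  7
  h  8  8  8  8  8  7  6  5  4  5  6  7
  r  9  9  9  9  9  8  7  6  5  4  5  6
  b 10 10 10 10 10  9  8  7  6  5  5  6
The bottom-right entry gives D[10][11] = 6, so no sequence of fewer than 6 edits works. Backtracking through the table gives one optimal edit sequence (6 edits):
  wbgwknrhrb → xwbgwknrhrb (ins x @1)
  xwbgwknrhrb → xibgwknrhrb (sub w→i @2)
  xibgwknrhrb → xiugwknrhrb (sub b→u @3)
  xiugwknrhrb → xiugwkrhrb (del n @7)
  xiugwkrhrb → xiugwkrhrxb (ins x @10)
  xiugwkrhrxb → xiugwkrhrxi (sub b→i @11)
Edit distance = 6.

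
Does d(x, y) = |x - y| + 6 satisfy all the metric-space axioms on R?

No. d fails identity of indiscernibles (specifically d(x,x) = 0): d(-4, -4) = |-4 - (-4)| + 6 = 0 + 6 = 6 ≠ 0.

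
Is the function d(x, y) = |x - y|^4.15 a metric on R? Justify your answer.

No. d(x,y) = |x-y|^4.15 fails the triangle inequality since p = 4.15 > 1. Counterexample: x = -1, y = 7, z = 17. d(x,z) = |-1 - 17|^4.15 = 18^4.15 ≈ 161949.9791, but d(x,y) + d(y,z) = 8^4.15 + 10^4.15 ≈ 5595.3009 + 14125.3754 = 19720.6763. Since 161949.9791 > 19720.6763, the triangle inequality is violated.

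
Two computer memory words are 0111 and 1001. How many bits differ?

Differing positions: 1, 2, 3. Hamming distance = 3.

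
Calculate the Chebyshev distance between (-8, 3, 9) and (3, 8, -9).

max(|x_i - y_i|) = max(|-8 - 3|, |3 - 8|, |9 - (-9)|) = max(11, 5, 18) = 18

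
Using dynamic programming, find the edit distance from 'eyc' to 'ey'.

Let D[i][j] be the edit distance between the first i characters of 'eyc' and the first j characters of 'ey', with D[i][0] = i, D[0][j] = j, and D[i][j] = D[i-1][j-1] if the characters match, else 1 + min(D[i-1][j], D[i][j-1], D[i-1][j-1]). Filling the table (rows: prefixes of 'eyc', columns: prefixes of 'ey'):
     ε  e  y
  ε  0  1  2
  e  1  0  1
  y  2  1  0
  c  3  2  1
The bottom-right entry gives D[3][2] = 1, so no sequence of fewer than 1 edit works. Backtracking through the table gives one optimal edit sequence (1 edit):
  eyc → ey (del c @3)
Edit distance = 1.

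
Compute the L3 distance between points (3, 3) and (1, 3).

(Σ|x_i - y_i|^3)^(1/3) = (|3 - 1|^3 + |3 - 3|^3)^(1/3)
= (2^3 + 0^3)^(1/3) = (8 + 0)^(1/3) = (8)^(1/3) = 2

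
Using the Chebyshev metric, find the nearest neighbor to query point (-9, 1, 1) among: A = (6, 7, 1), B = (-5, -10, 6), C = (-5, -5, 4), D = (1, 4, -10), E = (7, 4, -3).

Distances: d(A) = 15, d(B) = 11, d(C) = 6, d(D) = 11, d(E) = 16. Nearest: C = (-5, -5, 4) with distance 6.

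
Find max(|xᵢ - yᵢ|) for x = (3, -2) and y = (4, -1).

max(|x_i - y_i|) = max(|3 - 4|, |-2 - (-1)|) = max(1, 1) = 1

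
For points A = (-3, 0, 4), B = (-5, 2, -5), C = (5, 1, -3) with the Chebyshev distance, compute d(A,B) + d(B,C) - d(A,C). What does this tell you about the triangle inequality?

d(A,B) = max(2, 2, 9) = 9, d(B,C) = max(10, 1, 2) = 10, d(A,C) = max(8, 1, 7) = 8.
d(A,B) + d(B,C) - d(A,C) = 9 + 10 - 8 = 19 - 8 = 11. This is ≥ 0, so the triangle inequality holds for these points.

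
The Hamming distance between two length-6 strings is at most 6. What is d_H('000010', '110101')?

Differing positions: 1, 2, 4, 5, 6. Hamming distance = 5. The maximum possible Hamming distance for length-6 strings is 6, so d_H/6 = 5/6 ≈ 0.8333.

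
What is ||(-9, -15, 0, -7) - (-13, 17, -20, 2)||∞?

max(|x_i - y_i|) = max(|-9 - (-13)|, |-15 - 17|, |0 - (-20)|, |-7 - 2|) = max(4, 32, 20, 9) = 32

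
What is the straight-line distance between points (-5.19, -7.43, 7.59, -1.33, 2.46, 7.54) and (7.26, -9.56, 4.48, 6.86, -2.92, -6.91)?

√(Σ(x_i - y_i)²) = √((-5.19 - 7.26)² + (-7.43 - (-9.56))² + (7.59 - 4.48)² + (-1.33 - 6.86)² + (2.46 - (-2.92))² + (7.54 - (-6.91))²)
= √((-12.45)² + 2.13² + 3.11² + (-8.19)² + 5.38² + 14.45²) = √(155.0025 + 4.5369 + 9.6721 + 67.0761 + 28.9444 + 208.8025) = √474.0345 ≈ 21.7723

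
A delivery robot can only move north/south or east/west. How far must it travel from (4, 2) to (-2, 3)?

Σ|x_i - y_i| = |4 - (-2)| + |2 - 3| = 6 + 1 = 7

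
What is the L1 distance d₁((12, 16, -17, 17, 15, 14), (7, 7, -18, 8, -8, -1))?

Σ|x_i - y_i| = |12 - 7| + |16 - 7| + |-17 - (-18)| + |17 - 8| + |15 - (-8)| + |14 - (-1)| = 5 + 9 + 1 + 9 + 23 + 15 = 62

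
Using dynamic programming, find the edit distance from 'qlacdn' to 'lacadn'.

Let D[i][j] be the edit distance between the first i characters of 'qlacdn' and the first j characters of 'lacadn', with D[i][0] = i, D[0][j] = j, and D[i][j] = D[i-1][j-1] if the characters match, else 1 + min(D[i-1][j], D[i][j-1], D[i-1][j-1]). Filling the table (rows: prefixes of 'qlacdn', columns: prefixes of 'lacadn'):
     ε  l  a  c  a  d  n
  ε  0  1  2  3  4  5  6
  q  1  1  2  3  4  5  6
  l  2  1  2  3  4  5  6
  a  3  2  1  2  3  4  5
  c  4  3  2  1  2  3  4
  d  5  4  3  2  2  2  3
  n  6  5  4  3  3  3  2
The bottom-right entry gives D[6][6] = 2, so no sequence of fewer than 2 edits works. Backtracking through the table gives one optimal edit sequence (2 edits):
  qlacdn → lacdn (del q @1)
  lacdn → lacadn (ins a @4)
Edit distance = 2.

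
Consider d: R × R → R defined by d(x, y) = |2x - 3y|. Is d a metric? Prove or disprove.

No. d fails symmetry: d(4, 9) = |2·4 - 3·9| = |-19| = 19, but d(9, 4) = |2·9 - 3·4| = |6| = 6. Since 19 ≠ 6, d(x,y) ≠ d(y,x) in general.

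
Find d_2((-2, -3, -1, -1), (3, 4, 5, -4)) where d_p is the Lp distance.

(Σ|x_i - y_i|^2)^(1/2) = (|-2 - 3|^2 + |-3 - 4|^2 + |-1 - 5|^2 + |-1 - (-4)|^2)^(1/2)
= (5^2 + 7^2 + 6^2 + 3^2)^(1/2) = (25 + 49 + 36 + 9)^(1/2) = (119)^(1/2) ≈ 10.9087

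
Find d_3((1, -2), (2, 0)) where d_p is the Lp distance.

(Σ|x_i - y_i|^3)^(1/3) = (|1 - 2|^3 + |-2 - 0|^3)^(1/3)
= (1^3 + 2^3)^(1/3) = (1 + 8)^(1/3) = (9)^(1/3) ≈ 2.0801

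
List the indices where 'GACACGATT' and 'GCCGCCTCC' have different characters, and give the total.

Differing positions: 2, 4, 6, 7, 8, 9. Hamming distance = 6.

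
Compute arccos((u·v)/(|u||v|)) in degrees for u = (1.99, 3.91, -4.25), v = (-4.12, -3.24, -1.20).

With u = (1.99, 3.91, -4.25), v = (-4.12, -3.24, -1.20):
u·v = 1.99·(-4.12) + 3.91·(-3.24) + (-4.25)·(-1.2) = (-8.1988) + (-12.6684) + 5.1 = -15.7672.
|u| = √(1.99² + 3.91² + (-4.25)²) = √(3.9601 + 15.2881 + 18.0625) = √37.3107, |v| = √((-4.12)² + (-3.24)² + (-1.2)²) = √(16.9744 + 10.4976 + 1.44) = √28.912.
cos θ = (u·v)/(|u||v|) = -15.7672/(√37.3107·√28.912) ≈ -0.480064
θ = arccos(-0.480064) ≈ 118.69°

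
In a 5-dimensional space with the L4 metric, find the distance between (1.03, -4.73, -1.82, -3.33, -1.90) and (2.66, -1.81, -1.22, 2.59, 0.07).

(Σ|x_i - y_i|^4)^(1/4) = (|1.03 - 2.66|^4 + |-4.73 - (-1.81)|^4 + |-1.82 - (-1.22)|^4 + |-3.33 - 2.59|^4 + |-1.9 - 0.07|^4)^(1/4)
= (1.63^4 + 2.92^4 + 0.6^4 + 5.92^4 + 1.97^4)^(1/4) ≈ (7.0591 + 72.6995 + 0.1296 + 1228.2502 + 15.0614)^(1/4) = (1323.1998)^(1/4) ≈ 6.0312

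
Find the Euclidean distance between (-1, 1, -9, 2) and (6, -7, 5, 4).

√(Σ(x_i - y_i)²) = √((-1 - 6)² + (1 - (-7))² + (-9 - 5)² + (2 - 4)²)
= √((-7)² + 8² + (-14)² + (-2)²) = √(49 + 64 + 196 + 4) = √313 ≈ 17.6918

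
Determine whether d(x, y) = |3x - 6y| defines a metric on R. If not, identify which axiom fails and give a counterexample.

No. d fails symmetry: d(8, 5) = |3·8 - 6·5| = |-6| = 6, but d(5, 8) = |3·5 - 6·8| = |-33| = 33. Since 6 ≠ 33, d(x,y) ≠ d(y,x) in general.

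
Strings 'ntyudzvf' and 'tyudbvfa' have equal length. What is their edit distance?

Let D[i][j] be the edit distance between the first i characters of 'ntyudzvf' and the first j characters of 'tyudbvfa', with D[i][0] = i, D[0][j] = j, and D[i][j] = D[i-1][j-1] if the characters match, else 1 + min(D[i-1][j], D[i][j-1], D[i-1][j-1]). Filling the table (rows: prefixes of 'ntyudzvf', columns: prefixes of 'tyudbvfa'):
     ε  t  y  u  d  b  v  f  a
  ε  0  1  2  3  4  5  6  7  8
  n  1  1  2  3  4  5  6  7  8
  t  2  1  2  3  4  5  6  7  8
  y  3  2  1  2  3  4  5  6  7
  u  4  3  2  1  2  3  4  5  6
  d  5  4  3  2  1  2  3  4  5
  z  6  5  4  3  2  2  3  4  5
  v  7  6  5  4  3  3  2  3  4
  f  8  7  6  5  4  4  3  2  3
The bottom-right entry gives D[8][8] = 3, so no sequence of fewer than 3 edits works. Backtracking through the table gives one optimal edit sequence (3 edits):
  ntyudzvf → tyudzvf (del n @1)
  tyudzvf → tyudbvf (sub z→b @5)
  tyudbvf → tyudbvfa (ins a @8)
Edit distance = 3.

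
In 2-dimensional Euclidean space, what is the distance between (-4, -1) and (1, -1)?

√(Σ(x_i - y_i)²) = √((-4 - 1)² + (-1 - (-1))²)
= √((-5)² + 0²) = √(25 + 0) = √25 = 5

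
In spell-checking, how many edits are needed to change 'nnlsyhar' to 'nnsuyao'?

Let D[i][j] be the edit distance between the first i characters of 'nnlsyhar' and the first j characters of 'nnsuyao', with D[i][0] = i, D[0][j] = j, and D[i][j] = D[i-1][j-1] if the characters match, else 1 + min(D[i-1][j], D[i][j-1], D[i-1][j-1]). Filling the table (rows: prefixes of 'nnlsyhar', columns: prefixes of 'nnsuyao'):
     ε  n  n  s  u  y  a  o
  ε  0  1  2  3  4  5  6  7
  n  1  0  1  2  3  4  5  6
  n  2  1  0  1  2  3  4  5
  l  3  2  1  1  2  3  4  5
  s  4  3  2  1  2  3  4  5
  y  5  4  3  2  2  2  3  4
  h  6  5  4  3  3  3  3  4
  a  7  6  5  4  4  4  3  4
  r  8  7  6  5  5  5  4  4
The bottom-right entry gives D[8][7] = 4, so no sequence of fewer than 4 edits works. Backtracking through the table gives one optimal edit sequence (4 edits):
  nnlsyhar → nnsyhar (del l @3)
  nnsyhar → nnsuhar (sub y→u @4)
  nnsuhar → nnsuyar (sub h→y @5)
  nnsuyar → nnsuyao (sub r→o @7)
Edit distance = 4.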